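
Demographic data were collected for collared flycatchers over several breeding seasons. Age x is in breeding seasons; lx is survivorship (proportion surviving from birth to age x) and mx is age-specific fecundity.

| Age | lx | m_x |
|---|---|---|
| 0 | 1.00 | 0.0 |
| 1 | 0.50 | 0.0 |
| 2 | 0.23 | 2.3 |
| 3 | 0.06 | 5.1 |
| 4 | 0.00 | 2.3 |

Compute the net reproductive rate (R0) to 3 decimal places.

0.835

lx·mx by age: 0, 0, 0.529, 0.306, 0
R0 = Σ lx·mx = 0.835 → 0.835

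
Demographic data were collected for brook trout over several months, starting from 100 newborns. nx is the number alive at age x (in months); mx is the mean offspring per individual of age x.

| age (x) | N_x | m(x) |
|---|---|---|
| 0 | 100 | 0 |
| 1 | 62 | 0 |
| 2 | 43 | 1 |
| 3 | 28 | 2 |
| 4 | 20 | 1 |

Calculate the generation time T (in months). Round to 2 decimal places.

2.81

lx = nx/n0 = nx/100: 1, 0.62, 0.43, 0.28, 0.2
lx·mx: 0, 0, 0.43, 0.56, 0.2 → R0 = 1.19
x·lx·mx: 0, 0, 0.86, 1.68, 0.8 → Σ = 3.34
T = 3.34 / 1.19 = 2.806723… → 2.81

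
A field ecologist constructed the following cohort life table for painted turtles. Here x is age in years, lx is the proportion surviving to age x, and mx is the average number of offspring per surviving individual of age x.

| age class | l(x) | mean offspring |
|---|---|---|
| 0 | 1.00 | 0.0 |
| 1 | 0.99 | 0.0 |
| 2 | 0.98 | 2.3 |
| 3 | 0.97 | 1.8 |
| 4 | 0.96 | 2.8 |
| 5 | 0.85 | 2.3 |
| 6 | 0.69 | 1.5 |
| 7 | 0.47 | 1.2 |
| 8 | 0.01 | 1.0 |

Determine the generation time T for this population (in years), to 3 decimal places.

3.952

lx·mx: 0, 0, 2.254, 1.746, 2.688, 1.955, 1.035, 0.564, 0.01 → R0 = 10.252
x·lx·mx: 0, 0, 4.508, 5.238, 10.752, 9.775, 6.21, 3.948, 0.08 → Σ = 40.511
T = 40.511 / 10.252 = 3.951522… → 3.952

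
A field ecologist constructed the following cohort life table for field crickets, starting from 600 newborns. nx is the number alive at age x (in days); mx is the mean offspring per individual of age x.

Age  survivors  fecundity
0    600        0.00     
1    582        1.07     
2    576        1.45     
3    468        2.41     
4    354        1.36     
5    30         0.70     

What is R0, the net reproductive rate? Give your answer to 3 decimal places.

5.147

lx = nx/n0 = nx/600: 1, 0.97, 0.96, 0.78, 0.59, 0.05
lx·mx by age: 0, 1.0379, 1.392, 1.8798, 0.8024, 0.035
R0 = Σ lx·mx = 5.1471 → 5.147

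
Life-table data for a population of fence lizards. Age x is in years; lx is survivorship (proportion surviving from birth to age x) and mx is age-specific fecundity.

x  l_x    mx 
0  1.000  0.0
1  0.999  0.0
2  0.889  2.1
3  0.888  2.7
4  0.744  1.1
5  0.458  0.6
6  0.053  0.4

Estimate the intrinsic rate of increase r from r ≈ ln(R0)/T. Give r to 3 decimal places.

R0 = Σ lx·mx = 0 + 0 + 1.8669 + 2.3976 + 0.8184 + 0.2748 + 0.0212 = 5.3789
Σ x·lx·mx = 15.7014; T = 15.7014/5.3789 = 2.91907…
r ≈ ln(R0)/T = ln(5.3789)/2.91907… = 0.57638… → 0.576

0.576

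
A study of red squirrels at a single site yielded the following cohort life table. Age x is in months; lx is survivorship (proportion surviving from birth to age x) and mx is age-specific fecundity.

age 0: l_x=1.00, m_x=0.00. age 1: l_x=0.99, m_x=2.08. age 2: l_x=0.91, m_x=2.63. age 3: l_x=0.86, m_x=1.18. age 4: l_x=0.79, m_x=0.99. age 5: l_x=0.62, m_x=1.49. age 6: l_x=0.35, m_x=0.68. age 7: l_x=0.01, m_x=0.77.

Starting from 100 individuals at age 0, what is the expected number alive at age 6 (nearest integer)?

35

Expected survivors = N0 · l_6 = 100 × 0.35 = 35 → 35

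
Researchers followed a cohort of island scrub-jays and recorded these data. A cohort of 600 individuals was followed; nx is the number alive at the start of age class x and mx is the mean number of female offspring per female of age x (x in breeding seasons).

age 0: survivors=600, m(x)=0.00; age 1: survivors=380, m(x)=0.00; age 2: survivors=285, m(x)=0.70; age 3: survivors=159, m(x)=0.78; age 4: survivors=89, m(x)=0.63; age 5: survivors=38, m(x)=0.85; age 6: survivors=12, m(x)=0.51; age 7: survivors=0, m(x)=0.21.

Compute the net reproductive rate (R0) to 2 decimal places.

lx = nx/n0 = nx/600: 1, 0.63333…, 0.475, 0.265, 0.14833…, 0.06333…, 0.02, 0
lx·mx by age: 0, 0, 0.3325, 0.2067, 0.09345…, 0.053833…, 0.0102, 0
R0 = Σ lx·mx = 0.696683… → 0.70

0.70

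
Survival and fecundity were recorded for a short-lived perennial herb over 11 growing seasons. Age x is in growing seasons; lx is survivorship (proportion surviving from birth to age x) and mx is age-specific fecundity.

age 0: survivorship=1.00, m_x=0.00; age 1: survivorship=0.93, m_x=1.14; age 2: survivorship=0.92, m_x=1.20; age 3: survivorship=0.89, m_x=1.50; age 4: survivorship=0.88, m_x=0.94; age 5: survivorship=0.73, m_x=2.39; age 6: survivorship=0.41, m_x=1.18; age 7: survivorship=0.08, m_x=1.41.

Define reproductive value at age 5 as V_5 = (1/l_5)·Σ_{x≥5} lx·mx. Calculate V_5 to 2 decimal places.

3.21

lx·mx for x ≥ 5: 1.7447, 0.4838, 0.1128 → sum = 2.3413
V_5 = 2.3413 / l_5 = 2.3413 / 0.73 = 3.20726… → 3.21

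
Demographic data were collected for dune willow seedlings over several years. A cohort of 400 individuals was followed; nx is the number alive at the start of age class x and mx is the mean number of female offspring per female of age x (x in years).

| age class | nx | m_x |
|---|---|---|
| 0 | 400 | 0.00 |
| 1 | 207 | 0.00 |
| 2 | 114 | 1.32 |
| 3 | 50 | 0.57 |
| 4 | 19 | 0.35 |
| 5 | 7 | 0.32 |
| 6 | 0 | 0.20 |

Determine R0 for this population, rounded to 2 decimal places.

lx = nx/n0 = nx/400: 1, 0.5175, 0.285, 0.125, 0.0475, 0.0175, 0
lx·mx by age: 0, 0, 0.3762, 0.07125, 0.016625, 0.0056, 0
R0 = Σ lx·mx = 0.469675 → 0.47

0.47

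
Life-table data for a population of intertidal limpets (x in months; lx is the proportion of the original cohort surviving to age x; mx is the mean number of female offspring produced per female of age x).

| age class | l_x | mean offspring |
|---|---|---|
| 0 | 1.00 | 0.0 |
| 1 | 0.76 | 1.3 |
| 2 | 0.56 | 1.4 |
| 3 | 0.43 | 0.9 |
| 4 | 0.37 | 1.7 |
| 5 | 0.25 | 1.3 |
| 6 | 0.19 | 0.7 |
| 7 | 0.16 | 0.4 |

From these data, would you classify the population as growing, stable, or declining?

growing

R0 = Σ lx·mx = 0 + 0.988 + 0.784 + 0.387 + 0.629 + 0.325 + 0.133 + 0.064 = 3.31
R0 > 1, so the population is growing.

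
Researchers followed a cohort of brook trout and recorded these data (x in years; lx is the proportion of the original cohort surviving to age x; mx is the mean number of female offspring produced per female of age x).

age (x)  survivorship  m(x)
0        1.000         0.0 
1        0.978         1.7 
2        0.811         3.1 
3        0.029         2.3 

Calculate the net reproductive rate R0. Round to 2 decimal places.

4.24

lx·mx by age: 0, 1.6626, 2.5141, 0.0667
R0 = Σ lx·mx = 4.2434 → 4.24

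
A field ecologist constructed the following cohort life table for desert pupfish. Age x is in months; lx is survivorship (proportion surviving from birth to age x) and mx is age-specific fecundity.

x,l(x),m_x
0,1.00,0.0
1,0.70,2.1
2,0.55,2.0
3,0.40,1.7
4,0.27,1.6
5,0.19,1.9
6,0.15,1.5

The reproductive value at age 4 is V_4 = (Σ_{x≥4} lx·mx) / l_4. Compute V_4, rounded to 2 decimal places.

3.77

lx·mx for x ≥ 4: 0.432, 0.361, 0.225 → sum = 1.018
V_4 = 1.018 / l_4 = 1.018 / 0.27 = 3.77037… → 3.77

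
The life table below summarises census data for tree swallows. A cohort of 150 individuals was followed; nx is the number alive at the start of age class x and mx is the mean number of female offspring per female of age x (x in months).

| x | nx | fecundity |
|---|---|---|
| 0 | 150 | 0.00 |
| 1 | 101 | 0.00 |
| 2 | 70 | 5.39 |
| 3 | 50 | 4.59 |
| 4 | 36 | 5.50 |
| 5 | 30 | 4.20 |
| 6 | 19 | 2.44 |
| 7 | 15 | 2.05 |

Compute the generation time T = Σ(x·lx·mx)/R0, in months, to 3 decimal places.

3.332

lx = nx/n0 = nx/150: 1, 0.67333…, 0.46667…, 0.33333…, 0.24, 0.2, 0.12667…, 0.1
lx·mx: 0, 0, 2.515333…, 1.53…, 1.32, 0.84, 0.309067…, 0.205 → R0 = 6.7194…
x·lx·mx: 0, 0, 5.030667…, 4.59…, 5.28, 4.2, 1.8544…, 1.435 → Σ = 22.390067…
T = 22.390067… / 6.7194… = 3.332153… → 3.332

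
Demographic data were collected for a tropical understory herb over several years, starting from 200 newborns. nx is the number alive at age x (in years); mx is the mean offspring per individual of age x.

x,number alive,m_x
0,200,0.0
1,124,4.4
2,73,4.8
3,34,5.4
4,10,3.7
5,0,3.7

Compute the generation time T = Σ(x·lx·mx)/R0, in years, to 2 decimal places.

1.74

lx = nx/n0 = nx/200: 1, 0.62, 0.365, 0.17, 0.05, 0
lx·mx: 0, 2.728, 1.752, 0.918, 0.185, 0 → R0 = 5.583
x·lx·mx: 0, 2.728, 3.504, 2.754, 0.74, 0 → Σ = 9.726
T = 9.726 / 5.583 = 1.742074… → 1.74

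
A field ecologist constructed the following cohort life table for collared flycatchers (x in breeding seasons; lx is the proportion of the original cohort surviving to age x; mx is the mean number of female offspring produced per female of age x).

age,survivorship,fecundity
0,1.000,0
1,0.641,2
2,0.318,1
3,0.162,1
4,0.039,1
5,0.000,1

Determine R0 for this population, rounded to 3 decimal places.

1.801

lx·mx by age: 0, 1.282, 0.318, 0.162, 0.039, 0
R0 = Σ lx·mx = 1.801 → 1.801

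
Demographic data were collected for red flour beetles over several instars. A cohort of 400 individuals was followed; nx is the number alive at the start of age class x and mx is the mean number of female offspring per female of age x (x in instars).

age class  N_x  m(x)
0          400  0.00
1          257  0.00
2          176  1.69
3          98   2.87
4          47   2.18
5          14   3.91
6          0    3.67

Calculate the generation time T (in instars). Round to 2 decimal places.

lx = nx/n0 = nx/400: 1, 0.6425, 0.44, 0.245, 0.1175, 0.035, 0
lx·mx: 0, 0, 0.7436, 0.70315, 0.25615, 0.13685, 0 → R0 = 1.83975
x·lx·mx: 0, 0, 1.4872, 2.10945, 1.0246, 0.68425, 0 → Σ = 5.3055
T = 5.3055 / 1.83975 = 2.883816… → 2.88

2.88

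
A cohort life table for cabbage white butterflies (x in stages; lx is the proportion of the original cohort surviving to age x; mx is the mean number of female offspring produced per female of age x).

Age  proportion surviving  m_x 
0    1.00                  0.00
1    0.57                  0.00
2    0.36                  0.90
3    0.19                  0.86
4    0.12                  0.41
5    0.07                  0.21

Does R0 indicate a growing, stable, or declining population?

declining

R0 = Σ lx·mx = 0 + 0 + 0.324 + 0.1634 + 0.0492 + 0.0147 = 0.5513
R0 < 1, so the population is declining.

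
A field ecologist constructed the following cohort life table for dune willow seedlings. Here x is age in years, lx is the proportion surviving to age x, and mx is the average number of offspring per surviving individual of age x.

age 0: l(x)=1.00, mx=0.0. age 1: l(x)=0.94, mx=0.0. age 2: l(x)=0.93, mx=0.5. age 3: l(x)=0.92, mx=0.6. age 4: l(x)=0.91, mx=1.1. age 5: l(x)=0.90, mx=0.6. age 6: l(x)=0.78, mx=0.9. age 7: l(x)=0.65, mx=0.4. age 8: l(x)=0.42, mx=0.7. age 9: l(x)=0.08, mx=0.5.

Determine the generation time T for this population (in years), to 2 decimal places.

4.68

lx·mx: 0, 0, 0.465, 0.552, 1.001, 0.54, 0.702, 0.26, 0.294, 0.04 → R0 = 3.854
x·lx·mx: 0, 0, 0.93, 1.656, 4.004, 2.7, 4.212, 1.82, 2.352, 0.36 → Σ = 18.034
T = 18.034 / 3.854 = 4.679294… → 4.68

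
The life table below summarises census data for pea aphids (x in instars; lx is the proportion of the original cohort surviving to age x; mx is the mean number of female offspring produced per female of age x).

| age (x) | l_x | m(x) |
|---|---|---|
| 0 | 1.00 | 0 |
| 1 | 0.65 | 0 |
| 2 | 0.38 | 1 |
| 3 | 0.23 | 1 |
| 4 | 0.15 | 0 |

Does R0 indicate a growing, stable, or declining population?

R0 = Σ lx·mx = 0 + 0 + 0.38 + 0.23 + 0 = 0.61
R0 < 1, so the population is declining.

declining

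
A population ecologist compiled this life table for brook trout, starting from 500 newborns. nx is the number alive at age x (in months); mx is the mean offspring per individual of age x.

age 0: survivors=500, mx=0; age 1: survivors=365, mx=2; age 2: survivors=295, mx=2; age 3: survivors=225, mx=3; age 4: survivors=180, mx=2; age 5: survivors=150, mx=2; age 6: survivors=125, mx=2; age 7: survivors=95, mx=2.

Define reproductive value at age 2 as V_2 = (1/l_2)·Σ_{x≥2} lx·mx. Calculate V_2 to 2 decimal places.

8.02

lx = nx/n0 = nx/500: 1, 0.73, 0.59, 0.45, 0.36, 0.3, 0.25, 0.19
lx·mx for x ≥ 2: 1.18, 1.35, 0.72, 0.6, 0.5, 0.38 → sum = 4.73
V_2 = 4.73 / l_2 = 4.73 / 0.59 = 8.016949… → 8.02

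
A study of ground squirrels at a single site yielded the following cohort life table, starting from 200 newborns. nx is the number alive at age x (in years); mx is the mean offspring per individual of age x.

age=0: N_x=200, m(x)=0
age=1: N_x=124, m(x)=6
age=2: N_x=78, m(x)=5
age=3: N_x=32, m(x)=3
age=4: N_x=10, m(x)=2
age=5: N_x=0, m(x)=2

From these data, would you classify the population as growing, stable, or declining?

lx = nx/n0 = nx/200: 1, 0.62, 0.39, 0.16, 0.05, 0
R0 = Σ lx·mx = 0 + 3.72 + 1.95 + 0.48 + 0.1 + 0 = 6.25
R0 > 1, so the population is growing.

growing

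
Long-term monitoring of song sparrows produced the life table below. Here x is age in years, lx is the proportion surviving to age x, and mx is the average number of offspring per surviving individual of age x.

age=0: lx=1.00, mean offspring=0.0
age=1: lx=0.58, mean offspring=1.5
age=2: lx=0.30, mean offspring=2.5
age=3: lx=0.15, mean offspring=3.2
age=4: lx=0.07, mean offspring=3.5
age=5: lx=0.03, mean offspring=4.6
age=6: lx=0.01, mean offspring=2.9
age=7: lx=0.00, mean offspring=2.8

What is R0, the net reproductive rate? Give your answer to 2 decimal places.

2.51

lx·mx by age: 0, 0.87, 0.75, 0.48, 0.245, 0.138, 0.029, 0
R0 = Σ lx·mx = 2.512 → 2.51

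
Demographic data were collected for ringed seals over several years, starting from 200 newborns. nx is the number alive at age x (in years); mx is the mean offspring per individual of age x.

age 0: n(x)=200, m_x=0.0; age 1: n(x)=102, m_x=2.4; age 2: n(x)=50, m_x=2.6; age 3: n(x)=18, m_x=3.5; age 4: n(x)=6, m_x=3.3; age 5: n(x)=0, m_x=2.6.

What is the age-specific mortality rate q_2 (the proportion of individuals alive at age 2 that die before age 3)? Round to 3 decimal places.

lx = nx/n0 = nx/200: 1, 0.51, 0.25, 0.09, 0.03, 0
q_2 = (l_2 − l_3) / l_2 = (0.25 − 0.09) / 0.25
     = 0.16 / 0.25 = 0.64 → 0.640

0.640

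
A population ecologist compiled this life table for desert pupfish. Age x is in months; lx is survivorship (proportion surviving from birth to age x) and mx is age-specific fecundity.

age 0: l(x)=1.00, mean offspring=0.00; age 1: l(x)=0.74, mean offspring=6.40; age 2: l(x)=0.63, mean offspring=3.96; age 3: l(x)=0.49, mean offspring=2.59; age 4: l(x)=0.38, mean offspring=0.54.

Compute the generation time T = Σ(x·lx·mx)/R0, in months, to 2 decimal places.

lx·mx: 0, 4.736, 2.4948, 1.2691, 0.2052 → R0 = 8.7051
x·lx·mx: 0, 4.736, 4.9896, 3.8073, 0.8208 → Σ = 14.3537
T = 14.3537 / 8.7051 = 1.648884… → 1.65

1.65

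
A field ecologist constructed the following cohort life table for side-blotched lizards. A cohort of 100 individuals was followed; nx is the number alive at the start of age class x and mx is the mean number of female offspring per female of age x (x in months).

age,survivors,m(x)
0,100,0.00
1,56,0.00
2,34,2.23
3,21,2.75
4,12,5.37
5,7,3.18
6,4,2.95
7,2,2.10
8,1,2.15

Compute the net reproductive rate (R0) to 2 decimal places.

lx = nx/n0 = nx/100: 1, 0.56, 0.34, 0.21, 0.12, 0.07, 0.04, 0.02, 0.01
lx·mx by age: 0, 0, 0.7582, 0.5775, 0.6444, 0.2226, 0.118, 0.042, 0.0215
R0 = Σ lx·mx = 2.3842 → 2.38

2.38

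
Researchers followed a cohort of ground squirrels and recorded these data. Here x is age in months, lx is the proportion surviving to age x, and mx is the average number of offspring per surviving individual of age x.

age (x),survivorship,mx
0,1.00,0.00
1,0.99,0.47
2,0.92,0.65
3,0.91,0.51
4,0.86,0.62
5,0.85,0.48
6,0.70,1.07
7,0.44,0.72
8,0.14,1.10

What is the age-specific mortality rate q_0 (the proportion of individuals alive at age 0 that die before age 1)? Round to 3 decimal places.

q_0 = (l_0 − l_1) / l_0 = (1 − 0.99) / 1
     = 0.01 / 1 = 0.01 → 0.010

0.010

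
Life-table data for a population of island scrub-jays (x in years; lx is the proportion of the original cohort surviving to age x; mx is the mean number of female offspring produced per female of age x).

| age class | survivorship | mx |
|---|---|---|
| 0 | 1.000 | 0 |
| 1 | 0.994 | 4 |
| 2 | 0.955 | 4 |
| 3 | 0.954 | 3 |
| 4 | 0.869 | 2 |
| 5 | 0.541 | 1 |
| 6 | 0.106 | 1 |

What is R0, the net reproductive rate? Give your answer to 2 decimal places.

lx·mx by age: 0, 3.976, 3.82, 2.862, 1.738, 0.541, 0.106
R0 = Σ lx·mx = 13.043 → 13.04

13.04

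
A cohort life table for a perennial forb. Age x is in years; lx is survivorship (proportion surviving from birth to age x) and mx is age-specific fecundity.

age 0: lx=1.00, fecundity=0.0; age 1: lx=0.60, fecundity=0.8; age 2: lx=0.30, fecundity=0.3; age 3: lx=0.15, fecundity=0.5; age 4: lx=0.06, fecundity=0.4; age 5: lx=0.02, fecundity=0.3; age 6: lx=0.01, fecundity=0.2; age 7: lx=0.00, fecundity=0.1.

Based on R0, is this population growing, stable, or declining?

declining

R0 = Σ lx·mx = 0 + 0.48 + 0.09 + 0.075 + 0.024 + 0.006 + 0.002 + 0 = 0.677
R0 < 1, so the population is declining.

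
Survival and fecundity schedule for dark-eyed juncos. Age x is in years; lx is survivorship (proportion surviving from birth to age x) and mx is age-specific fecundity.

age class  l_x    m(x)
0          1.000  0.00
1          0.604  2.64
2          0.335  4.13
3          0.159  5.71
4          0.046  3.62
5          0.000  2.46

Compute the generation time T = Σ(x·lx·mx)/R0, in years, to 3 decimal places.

lx·mx: 0, 1.59456, 1.38355, 0.90789, 0.16652, 0 → R0 = 4.05252
x·lx·mx: 0, 1.59456, 2.7671, 2.72367, 0.66608, 0 → Σ = 7.75141
T = 7.75141 / 4.05252 = 1.912738… → 1.913

1.913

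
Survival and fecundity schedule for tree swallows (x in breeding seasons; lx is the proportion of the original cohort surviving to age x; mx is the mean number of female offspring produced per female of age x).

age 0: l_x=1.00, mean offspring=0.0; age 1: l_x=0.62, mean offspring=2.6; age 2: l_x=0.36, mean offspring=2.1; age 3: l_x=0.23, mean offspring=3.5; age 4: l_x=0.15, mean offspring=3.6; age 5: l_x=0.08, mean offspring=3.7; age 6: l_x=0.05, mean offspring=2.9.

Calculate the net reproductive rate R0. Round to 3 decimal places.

lx·mx by age: 0, 1.612, 0.756, 0.805, 0.54, 0.296, 0.145
R0 = Σ lx·mx = 4.154 → 4.154

4.154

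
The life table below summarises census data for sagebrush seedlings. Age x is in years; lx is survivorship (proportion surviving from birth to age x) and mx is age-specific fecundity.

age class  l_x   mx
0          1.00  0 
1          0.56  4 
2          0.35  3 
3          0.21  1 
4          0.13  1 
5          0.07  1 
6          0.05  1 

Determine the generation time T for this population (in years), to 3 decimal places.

1.637

lx·mx: 0, 2.24, 1.05, 0.21, 0.13, 0.07, 0.05 → R0 = 3.75
x·lx·mx: 0, 2.24, 2.1, 0.63, 0.52, 0.35, 0.3 → Σ = 6.14
T = 6.14 / 3.75 = 1.637333… → 1.637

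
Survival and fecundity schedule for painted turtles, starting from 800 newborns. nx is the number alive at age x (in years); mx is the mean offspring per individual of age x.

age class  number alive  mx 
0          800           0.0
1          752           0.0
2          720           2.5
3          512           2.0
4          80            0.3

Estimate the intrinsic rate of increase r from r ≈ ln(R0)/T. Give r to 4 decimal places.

lx = nx/n0 = nx/800: 1, 0.94, 0.9, 0.64, 0.1
R0 = Σ lx·mx = 0 + 0 + 2.25 + 1.28 + 0.03 = 3.56
Σ x·lx·mx = 8.46; T = 8.46/3.56 = 2.3764…
r ≈ ln(R0)/T = ln(3.56)/2.3764… = 0.53432… → 0.5343

0.5343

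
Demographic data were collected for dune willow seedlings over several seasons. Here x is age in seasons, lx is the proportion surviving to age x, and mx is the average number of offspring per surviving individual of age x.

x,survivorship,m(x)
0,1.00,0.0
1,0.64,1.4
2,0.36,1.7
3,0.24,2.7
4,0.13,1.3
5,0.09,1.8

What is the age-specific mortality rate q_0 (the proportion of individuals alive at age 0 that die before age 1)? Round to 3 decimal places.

0.360

q_0 = (l_0 − l_1) / l_0 = (1 − 0.64) / 1
     = 0.36 / 1 = 0.36 → 0.360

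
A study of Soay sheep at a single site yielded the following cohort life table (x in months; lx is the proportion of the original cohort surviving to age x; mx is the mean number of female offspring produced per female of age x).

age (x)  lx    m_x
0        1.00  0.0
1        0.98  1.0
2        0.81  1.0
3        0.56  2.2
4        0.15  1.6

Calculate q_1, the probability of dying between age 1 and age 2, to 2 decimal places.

0.17

q_1 = (l_1 − l_2) / l_1 = (0.98 − 0.81) / 0.98
     = 0.17 / 0.98 = 0.173469… → 0.17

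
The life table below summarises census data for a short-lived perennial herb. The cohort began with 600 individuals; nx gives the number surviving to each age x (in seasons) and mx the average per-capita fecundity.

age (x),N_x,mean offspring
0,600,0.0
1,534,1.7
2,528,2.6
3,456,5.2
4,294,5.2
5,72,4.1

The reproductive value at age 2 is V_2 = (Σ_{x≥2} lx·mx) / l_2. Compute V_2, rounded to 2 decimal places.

lx = nx/n0 = nx/600: 1, 0.89, 0.88, 0.76, 0.49, 0.12
lx·mx for x ≥ 2: 2.288, 3.952, 2.548, 0.492 → sum = 9.28
V_2 = 9.28 / l_2 = 9.28 / 0.88 = 10.545455… → 10.55

10.55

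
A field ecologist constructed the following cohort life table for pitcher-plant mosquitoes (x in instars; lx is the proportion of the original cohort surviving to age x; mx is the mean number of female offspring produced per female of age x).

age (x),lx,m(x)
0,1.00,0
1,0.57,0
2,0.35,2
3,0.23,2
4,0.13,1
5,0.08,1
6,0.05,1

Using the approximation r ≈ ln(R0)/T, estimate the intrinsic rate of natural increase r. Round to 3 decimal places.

R0 = Σ lx·mx = 0 + 0 + 0.7 + 0.46 + 0.13 + 0.08 + 0.05 = 1.42
Σ x·lx·mx = 4; T = 4/1.42 = 2.8169…
r ≈ ln(R0)/T = ln(1.42)/2.8169… = 0.12448… → 0.124

0.124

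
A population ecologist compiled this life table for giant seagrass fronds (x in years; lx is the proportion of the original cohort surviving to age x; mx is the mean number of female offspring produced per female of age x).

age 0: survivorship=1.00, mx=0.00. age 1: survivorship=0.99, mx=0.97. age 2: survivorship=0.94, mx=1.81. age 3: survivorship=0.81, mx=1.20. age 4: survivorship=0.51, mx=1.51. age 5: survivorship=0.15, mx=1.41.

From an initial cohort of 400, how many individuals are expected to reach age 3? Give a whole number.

324

Expected survivors = N0 · l_3 = 400 × 0.81 = 324 → 324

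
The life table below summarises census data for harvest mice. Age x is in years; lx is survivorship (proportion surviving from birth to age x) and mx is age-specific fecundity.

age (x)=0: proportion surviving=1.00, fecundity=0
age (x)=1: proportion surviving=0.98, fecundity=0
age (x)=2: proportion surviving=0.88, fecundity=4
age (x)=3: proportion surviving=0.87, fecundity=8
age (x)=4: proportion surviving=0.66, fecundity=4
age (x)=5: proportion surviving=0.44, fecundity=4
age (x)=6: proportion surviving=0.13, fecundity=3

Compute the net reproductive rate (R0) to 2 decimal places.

lx·mx by age: 0, 0, 3.52, 6.96, 2.64, 1.76, 0.39
R0 = Σ lx·mx = 15.27 → 15.27

15.27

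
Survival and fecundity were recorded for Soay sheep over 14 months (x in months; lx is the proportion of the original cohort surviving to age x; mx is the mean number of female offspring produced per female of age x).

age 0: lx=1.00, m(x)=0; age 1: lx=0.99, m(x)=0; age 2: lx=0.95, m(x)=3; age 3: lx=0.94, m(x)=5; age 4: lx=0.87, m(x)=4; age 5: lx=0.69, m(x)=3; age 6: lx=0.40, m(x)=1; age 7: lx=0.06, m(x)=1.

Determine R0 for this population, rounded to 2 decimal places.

13.56

lx·mx by age: 0, 0, 2.85, 4.7, 3.48, 2.07, 0.4, 0.06
R0 = Σ lx·mx = 13.56 → 13.56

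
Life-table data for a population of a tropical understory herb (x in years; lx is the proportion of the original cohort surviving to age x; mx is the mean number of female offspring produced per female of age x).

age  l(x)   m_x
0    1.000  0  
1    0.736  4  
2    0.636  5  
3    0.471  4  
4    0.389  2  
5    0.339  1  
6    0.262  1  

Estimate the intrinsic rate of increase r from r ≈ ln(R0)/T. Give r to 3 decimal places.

0.985

R0 = Σ lx·mx = 0 + 2.944 + 3.18 + 1.884 + 0.778 + 0.339 + 0.262 = 9.387
Σ x·lx·mx = 21.335; T = 21.335/9.387 = 2.27282…
r ≈ ln(R0)/T = ln(9.387)/2.27282… = 0.98526… → 0.985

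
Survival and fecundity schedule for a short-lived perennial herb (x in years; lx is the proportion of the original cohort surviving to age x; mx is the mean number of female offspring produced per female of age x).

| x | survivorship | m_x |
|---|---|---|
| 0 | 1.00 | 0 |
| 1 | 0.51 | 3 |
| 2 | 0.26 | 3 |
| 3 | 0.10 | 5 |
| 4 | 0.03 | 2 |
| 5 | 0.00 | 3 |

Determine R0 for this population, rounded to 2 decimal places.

lx·mx by age: 0, 1.53, 0.78, 0.5, 0.06, 0
R0 = Σ lx·mx = 2.87 → 2.87

2.87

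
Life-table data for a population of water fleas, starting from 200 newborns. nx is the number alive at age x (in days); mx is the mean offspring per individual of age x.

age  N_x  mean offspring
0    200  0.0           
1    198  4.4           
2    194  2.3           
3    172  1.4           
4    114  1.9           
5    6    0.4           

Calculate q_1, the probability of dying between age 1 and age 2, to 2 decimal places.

lx = nx/n0 = nx/200: 1, 0.99, 0.97, 0.86, 0.57, 0.03
q_1 = (l_1 − l_2) / l_1 = (0.99 − 0.97) / 0.99
     = 0.02 / 0.99 = 0.020202… → 0.02

0.02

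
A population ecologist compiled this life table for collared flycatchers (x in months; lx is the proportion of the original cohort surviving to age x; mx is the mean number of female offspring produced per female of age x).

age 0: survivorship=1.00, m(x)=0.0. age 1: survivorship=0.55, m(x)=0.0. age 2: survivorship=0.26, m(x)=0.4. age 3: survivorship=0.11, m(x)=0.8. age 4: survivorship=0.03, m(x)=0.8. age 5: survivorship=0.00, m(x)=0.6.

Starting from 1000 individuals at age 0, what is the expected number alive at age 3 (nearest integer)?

Expected survivors = N0 · l_3 = 1000 × 0.11 = 110 → 110

110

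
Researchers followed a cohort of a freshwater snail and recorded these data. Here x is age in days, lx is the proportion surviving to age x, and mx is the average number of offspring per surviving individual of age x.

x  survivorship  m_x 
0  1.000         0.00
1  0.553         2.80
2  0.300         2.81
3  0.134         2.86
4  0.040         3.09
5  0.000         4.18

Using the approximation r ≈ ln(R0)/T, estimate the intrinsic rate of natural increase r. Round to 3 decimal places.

R0 = Σ lx·mx = 0 + 1.5484 + 0.843 + 0.38324 + 0.1236 + 0 = 2.89824
Σ x·lx·mx = 4.87852; T = 4.87852/2.89824 = 1.68327…
r ≈ ln(R0)/T = ln(2.89824)/1.68327… = 0.63216… → 0.632

0.632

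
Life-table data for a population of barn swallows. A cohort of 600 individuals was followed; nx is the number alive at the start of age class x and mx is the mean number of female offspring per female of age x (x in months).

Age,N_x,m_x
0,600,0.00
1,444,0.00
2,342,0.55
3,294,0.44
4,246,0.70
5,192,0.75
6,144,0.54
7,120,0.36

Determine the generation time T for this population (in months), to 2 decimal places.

lx = nx/n0 = nx/600: 1, 0.74, 0.57, 0.49, 0.41, 0.32, 0.24, 0.2
lx·mx: 0, 0, 0.3135, 0.2156, 0.287, 0.24, 0.1296, 0.072 → R0 = 1.2577
x·lx·mx: 0, 0, 0.627, 0.6468, 1.148, 1.2, 0.7776, 0.504 → Σ = 4.9034
T = 4.9034 / 1.2577 = 3.898704… → 3.90

3.90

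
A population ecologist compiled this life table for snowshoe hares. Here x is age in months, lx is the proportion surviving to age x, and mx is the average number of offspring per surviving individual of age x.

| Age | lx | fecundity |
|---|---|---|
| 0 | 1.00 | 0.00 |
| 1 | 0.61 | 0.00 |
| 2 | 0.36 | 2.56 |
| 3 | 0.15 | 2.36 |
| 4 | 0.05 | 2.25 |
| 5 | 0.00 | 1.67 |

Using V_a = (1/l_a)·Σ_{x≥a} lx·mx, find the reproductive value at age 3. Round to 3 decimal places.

lx·mx for x ≥ 3: 0.354, 0.1125, 0 → sum = 0.4665
V_3 = 0.4665 / l_3 = 0.4665 / 0.15 = 3.11 → 3.110

3.110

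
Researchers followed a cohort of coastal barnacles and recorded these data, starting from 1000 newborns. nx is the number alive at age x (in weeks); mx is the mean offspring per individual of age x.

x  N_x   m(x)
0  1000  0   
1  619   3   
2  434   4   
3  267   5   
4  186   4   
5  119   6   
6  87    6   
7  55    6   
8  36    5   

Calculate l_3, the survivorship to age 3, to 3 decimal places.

0.267

l_3 = n_3/n_0 = 267/1000 = 0.267 → 0.267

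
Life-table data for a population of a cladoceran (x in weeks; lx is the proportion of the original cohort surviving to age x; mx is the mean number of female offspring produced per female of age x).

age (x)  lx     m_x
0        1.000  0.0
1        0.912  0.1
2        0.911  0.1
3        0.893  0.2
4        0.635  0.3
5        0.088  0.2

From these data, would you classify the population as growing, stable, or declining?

declining

R0 = Σ lx·mx = 0 + 0.0912 + 0.0911 + 0.1786 + 0.1905 + 0.0176 = 0.569
R0 < 1, so the population is declining.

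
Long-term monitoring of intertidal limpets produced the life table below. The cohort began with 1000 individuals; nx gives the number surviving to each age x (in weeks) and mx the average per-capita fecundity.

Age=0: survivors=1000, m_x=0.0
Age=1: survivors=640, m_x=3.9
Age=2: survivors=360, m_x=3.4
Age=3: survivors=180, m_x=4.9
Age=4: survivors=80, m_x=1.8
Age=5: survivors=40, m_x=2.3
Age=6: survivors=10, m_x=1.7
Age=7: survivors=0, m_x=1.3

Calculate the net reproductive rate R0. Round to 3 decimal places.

lx = nx/n0 = nx/1000: 1, 0.64, 0.36, 0.18, 0.08, 0.04, 0.01, 0
lx·mx by age: 0, 2.496, 1.224, 0.882, 0.144, 0.092, 0.017, 0
R0 = Σ lx·mx = 4.855 → 4.855

4.855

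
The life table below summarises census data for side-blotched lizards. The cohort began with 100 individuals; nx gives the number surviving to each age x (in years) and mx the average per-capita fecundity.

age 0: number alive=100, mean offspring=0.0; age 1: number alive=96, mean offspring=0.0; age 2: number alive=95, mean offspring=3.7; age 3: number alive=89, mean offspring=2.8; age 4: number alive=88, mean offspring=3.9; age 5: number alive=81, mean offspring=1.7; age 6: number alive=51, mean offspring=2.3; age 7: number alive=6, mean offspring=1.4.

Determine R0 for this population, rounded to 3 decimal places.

12.073

lx = nx/n0 = nx/100: 1, 0.96, 0.95, 0.89, 0.88, 0.81, 0.51, 0.06
lx·mx by age: 0, 0, 3.515, 2.492, 3.432, 1.377, 1.173, 0.084
R0 = Σ lx·mx = 12.073 → 12.073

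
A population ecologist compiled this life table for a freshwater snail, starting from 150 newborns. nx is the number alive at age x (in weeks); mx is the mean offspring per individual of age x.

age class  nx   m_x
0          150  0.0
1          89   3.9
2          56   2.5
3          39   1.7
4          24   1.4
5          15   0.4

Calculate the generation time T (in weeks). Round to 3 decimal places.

1.670

lx = nx/n0 = nx/150: 1, 0.59333…, 0.37333…, 0.26, 0.16, 0.1
lx·mx: 0, 2.314…, 0.933333…, 0.442, 0.224, 0.04 → R0 = 3.953333…
x·lx·mx: 0, 2.314…, 1.866667…, 1.326, 0.896, 0.2 → Σ = 6.602667…
T = 6.602667… / 3.953333… = 1.670152… → 1.670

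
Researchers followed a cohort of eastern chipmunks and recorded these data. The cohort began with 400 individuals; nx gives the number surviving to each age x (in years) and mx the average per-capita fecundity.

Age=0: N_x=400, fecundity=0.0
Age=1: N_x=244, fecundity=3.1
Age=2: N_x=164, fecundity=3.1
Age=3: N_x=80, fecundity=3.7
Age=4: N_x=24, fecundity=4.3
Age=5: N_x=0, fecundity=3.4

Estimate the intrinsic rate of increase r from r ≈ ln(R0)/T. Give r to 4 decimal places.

0.7717

lx = nx/n0 = nx/400: 1, 0.61, 0.41, 0.2, 0.06, 0
R0 = Σ lx·mx = 0 + 1.891 + 1.271 + 0.74 + 0.258 + 0 = 4.16
Σ x·lx·mx = 7.685; T = 7.685/4.16 = 1.84736…
r ≈ ln(R0)/T = ln(4.16)/1.84736… = 0.771652… → 0.7717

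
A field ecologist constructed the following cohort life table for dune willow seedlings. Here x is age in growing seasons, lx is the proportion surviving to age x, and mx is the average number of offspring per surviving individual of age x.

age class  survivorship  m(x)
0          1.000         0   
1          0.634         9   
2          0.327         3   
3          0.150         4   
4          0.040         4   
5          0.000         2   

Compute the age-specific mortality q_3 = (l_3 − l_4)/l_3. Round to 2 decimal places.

0.73

q_3 = (l_3 − l_4) / l_3 = (0.15 − 0.04) / 0.15
     = 0.11 / 0.15 = 0.733333… → 0.73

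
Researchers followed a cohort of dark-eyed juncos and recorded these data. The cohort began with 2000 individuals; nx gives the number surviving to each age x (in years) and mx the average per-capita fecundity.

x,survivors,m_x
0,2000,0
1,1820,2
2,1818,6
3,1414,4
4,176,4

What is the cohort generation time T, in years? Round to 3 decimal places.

lx = nx/n0 = nx/2000: 1, 0.91, 0.909, 0.707, 0.088
lx·mx: 0, 1.82, 5.454, 2.828, 0.352 → R0 = 10.454
x·lx·mx: 0, 1.82, 10.908, 8.484, 1.408 → Σ = 22.62
T = 22.62 / 10.454 = 2.163765… → 2.164

2.164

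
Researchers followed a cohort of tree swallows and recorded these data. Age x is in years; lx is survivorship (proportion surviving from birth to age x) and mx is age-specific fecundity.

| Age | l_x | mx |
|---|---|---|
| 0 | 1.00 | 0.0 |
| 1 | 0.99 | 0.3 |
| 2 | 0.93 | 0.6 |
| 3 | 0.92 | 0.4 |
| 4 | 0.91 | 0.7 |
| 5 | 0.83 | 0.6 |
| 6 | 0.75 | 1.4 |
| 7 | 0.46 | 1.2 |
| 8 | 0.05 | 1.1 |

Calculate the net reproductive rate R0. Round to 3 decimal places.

4.015

lx·mx by age: 0, 0.297, 0.558, 0.368, 0.637, 0.498, 1.05, 0.552, 0.055
R0 = Σ lx·mx = 4.015 → 4.015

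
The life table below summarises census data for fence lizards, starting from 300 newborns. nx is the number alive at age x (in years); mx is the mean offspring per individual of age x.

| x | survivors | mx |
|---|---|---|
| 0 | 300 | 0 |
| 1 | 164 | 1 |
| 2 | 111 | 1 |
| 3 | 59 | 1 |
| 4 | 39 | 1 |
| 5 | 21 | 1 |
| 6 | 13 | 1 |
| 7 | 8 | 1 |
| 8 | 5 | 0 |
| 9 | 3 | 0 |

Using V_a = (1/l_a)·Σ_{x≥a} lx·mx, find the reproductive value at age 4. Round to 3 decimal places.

lx = nx/n0 = nx/300: 1, 0.54667…, 0.37, 0.19667…, 0.13, 0.07, 0.04333…, 0.02667…, 0.01667…, 0.01
lx·mx for x ≥ 4: 0.13, 0.07, 0.043333…, 0.026667…, 0, 0 → sum = 0.27…
V_4 = 0.27… / l_4 = 0.27… / 0.13 = 2.076923… → 2.077

2.077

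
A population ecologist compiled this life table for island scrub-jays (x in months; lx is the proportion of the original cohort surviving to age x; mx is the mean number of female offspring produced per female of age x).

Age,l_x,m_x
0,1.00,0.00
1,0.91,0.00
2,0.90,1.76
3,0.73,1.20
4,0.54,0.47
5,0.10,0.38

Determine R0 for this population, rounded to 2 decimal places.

2.75

lx·mx by age: 0, 0, 1.584, 0.876, 0.2538, 0.038
R0 = Σ lx·mx = 2.7518 → 2.75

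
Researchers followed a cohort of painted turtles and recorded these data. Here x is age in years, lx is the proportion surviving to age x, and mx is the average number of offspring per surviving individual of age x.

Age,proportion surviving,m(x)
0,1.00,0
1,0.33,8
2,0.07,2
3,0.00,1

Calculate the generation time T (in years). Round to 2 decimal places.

1.05

lx·mx: 0, 2.64, 0.14, 0 → R0 = 2.78
x·lx·mx: 0, 2.64, 0.28, 0 → Σ = 2.92
T = 2.92 / 2.78 = 1.05036… → 1.05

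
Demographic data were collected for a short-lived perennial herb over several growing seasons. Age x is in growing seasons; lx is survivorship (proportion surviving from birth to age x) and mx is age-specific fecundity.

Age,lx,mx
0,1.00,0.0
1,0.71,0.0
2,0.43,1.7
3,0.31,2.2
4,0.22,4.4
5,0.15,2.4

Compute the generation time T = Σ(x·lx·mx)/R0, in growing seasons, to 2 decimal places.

3.35

lx·mx: 0, 0, 0.731, 0.682, 0.968, 0.36 → R0 = 2.741
x·lx·mx: 0, 0, 1.462, 2.046, 3.872, 1.8 → Σ = 9.18
T = 9.18 / 2.741 = 3.349143… → 3.35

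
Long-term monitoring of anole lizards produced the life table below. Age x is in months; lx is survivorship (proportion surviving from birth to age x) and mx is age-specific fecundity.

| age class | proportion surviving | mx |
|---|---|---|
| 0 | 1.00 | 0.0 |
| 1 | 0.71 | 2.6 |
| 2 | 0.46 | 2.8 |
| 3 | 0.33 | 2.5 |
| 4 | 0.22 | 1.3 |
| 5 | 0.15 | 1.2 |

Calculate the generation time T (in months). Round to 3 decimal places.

lx·mx: 0, 1.846, 1.288, 0.825, 0.286, 0.18 → R0 = 4.425
x·lx·mx: 0, 1.846, 2.576, 2.475, 1.144, 0.9 → Σ = 8.941
T = 8.941 / 4.425 = 2.020565… → 2.021

2.021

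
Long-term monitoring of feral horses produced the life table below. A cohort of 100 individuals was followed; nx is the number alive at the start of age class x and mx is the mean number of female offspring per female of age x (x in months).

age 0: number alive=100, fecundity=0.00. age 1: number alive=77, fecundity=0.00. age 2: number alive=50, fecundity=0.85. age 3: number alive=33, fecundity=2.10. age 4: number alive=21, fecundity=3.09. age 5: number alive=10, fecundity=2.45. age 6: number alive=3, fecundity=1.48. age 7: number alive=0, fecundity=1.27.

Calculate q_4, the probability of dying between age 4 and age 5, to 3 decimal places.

lx = nx/n0 = nx/100: 1, 0.77, 0.5, 0.33, 0.21, 0.1, 0.03, 0
q_4 = (l_4 − l_5) / l_4 = (0.21 − 0.1) / 0.21
     = 0.11 / 0.21 = 0.52381… → 0.524

0.524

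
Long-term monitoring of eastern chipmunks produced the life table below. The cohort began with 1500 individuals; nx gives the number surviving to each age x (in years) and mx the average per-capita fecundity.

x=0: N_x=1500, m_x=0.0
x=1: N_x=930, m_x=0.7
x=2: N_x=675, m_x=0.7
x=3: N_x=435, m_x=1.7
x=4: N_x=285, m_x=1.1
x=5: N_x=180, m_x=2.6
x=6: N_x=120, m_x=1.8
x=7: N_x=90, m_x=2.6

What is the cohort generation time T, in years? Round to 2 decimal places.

lx = nx/n0 = nx/1500: 1, 0.62, 0.45, 0.29, 0.19, 0.12, 0.08, 0.06
lx·mx: 0, 0.434, 0.315, 0.493, 0.209, 0.312, 0.144, 0.156 → R0 = 2.063
x·lx·mx: 0, 0.434, 0.63, 1.479, 0.836, 1.56, 0.864, 1.092 → Σ = 6.895
T = 6.895 / 2.063 = 3.34222… → 3.34

3.34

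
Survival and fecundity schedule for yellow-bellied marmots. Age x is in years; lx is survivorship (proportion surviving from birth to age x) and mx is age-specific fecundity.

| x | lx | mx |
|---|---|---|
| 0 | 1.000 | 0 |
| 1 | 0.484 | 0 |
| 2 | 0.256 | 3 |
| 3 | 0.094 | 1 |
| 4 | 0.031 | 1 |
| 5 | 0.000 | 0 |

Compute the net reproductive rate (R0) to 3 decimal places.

0.893

lx·mx by age: 0, 0, 0.768, 0.094, 0.031, 0
R0 = Σ lx·mx = 0.893 → 0.893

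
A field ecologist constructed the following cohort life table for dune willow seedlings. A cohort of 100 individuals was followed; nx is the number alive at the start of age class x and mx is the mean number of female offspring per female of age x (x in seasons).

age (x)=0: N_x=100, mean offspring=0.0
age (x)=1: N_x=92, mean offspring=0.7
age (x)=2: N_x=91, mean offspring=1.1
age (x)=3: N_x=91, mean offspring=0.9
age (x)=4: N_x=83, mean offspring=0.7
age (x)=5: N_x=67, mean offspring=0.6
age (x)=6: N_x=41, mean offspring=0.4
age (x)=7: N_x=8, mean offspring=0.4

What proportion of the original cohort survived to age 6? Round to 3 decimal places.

0.410

l_6 = n_6/n_0 = 41/100 = 0.41 → 0.410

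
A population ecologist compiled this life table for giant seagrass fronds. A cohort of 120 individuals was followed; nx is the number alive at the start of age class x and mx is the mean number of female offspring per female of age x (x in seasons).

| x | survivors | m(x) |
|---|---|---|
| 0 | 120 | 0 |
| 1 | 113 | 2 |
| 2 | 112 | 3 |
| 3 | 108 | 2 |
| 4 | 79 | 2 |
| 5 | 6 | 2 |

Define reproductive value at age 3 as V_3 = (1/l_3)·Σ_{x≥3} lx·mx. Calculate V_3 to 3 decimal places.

3.574

lx = nx/n0 = nx/120: 1, 0.94167…, 0.93333…, 0.9, 0.65833…, 0.05
lx·mx for x ≥ 3: 1.8, 1.316667…, 0.1 → sum = 3.216667…
V_3 = 3.216667… / l_3 = 3.216667… / 0.9 = 3.574074… → 3.574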